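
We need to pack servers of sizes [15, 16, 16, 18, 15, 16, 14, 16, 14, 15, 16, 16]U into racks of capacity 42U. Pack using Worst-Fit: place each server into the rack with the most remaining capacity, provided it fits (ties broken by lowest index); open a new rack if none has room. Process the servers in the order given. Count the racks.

6

15U → rack 1 (remaining 27U)
16U → rack 1 (remaining 11U)
16U → rack 2 (remaining 26U)
18U → rack 2 (remaining 8U)
15U → rack 3 (remaining 27U)
16U → rack 3 (remaining 11U)
14U → rack 4 (remaining 28U)
16U → rack 4 (remaining 12U)
14U → rack 5 (remaining 28U)
15U → rack 5 (remaining 13U)
16U → rack 6 (remaining 26U)
16U → rack 6 (remaining 10U)
Final racks: [15,16] [16,18] [15,16] [14,16] [14,15] [16,16].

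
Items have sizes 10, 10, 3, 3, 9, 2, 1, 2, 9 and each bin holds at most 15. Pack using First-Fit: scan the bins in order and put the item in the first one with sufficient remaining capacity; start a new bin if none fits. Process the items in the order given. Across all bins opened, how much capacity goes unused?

11

bin 1: place 10, 5 left
bin 2: place 10, 5 left
bin 1: place 3, 2 left
bin 2: place 3, 2 left
bin 3: place 9, 6 left
bin 1: place 2, 0 left
bin 2: place 1, 1 left
bin 3: place 2, 4 left
bin 4: place 9, 6 left
4 bins × 15 = 60; used 49; unused 11.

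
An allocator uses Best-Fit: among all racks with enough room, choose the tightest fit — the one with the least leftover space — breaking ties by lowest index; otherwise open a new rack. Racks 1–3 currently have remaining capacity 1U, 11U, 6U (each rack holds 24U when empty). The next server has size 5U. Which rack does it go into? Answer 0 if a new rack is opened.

Racks with room: rack 2 (11U), rack 3 (6U).
Tightest fit is rack 3 with 6U free.

3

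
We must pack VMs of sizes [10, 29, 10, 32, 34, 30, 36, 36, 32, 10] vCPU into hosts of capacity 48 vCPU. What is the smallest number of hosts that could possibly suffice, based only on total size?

6 hosts

Total size = 10 + 29 + 10 + 32 + 34 + 30 + 36 + 36 + 32 + 10 = 259 vCPU.
⌈259 / 48⌉ = 6.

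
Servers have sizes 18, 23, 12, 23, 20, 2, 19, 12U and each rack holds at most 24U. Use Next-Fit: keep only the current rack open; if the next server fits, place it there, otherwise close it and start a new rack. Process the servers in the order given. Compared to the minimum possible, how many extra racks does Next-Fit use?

Next-Fit: [18] [23] [12] [23] [20,2] [19] [12] → 7 racks.
Total size 129U; any packing needs at least ⌈129/24⌉ = 6 racks.
An optimal packing achieves that bound: [23] [23] [20,2] [19] [18] [12,12] → 6 racks.
Excess: 7 − 6 = 1.

1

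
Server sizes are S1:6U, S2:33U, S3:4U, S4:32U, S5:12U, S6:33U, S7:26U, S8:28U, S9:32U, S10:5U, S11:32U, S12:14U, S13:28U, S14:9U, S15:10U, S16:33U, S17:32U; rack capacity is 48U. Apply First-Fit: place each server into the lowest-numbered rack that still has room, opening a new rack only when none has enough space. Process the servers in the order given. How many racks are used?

rack 1: place S1 (6U), 42U left
rack 1: place S2 (33U), 9U left
rack 1: place S3 (4U), 5U left
rack 2: place S4 (32U), 16U left
rack 2: place S5 (12U), 4U left
rack 3: place S6 (33U), 15U left
rack 4: place S7 (26U), 22U left
rack 5: place S8 (28U), 20U left
rack 6: place S9 (32U), 16U left
rack 1: place S10 (5U), 0U left
rack 7: place S11 (32U), 16U left
rack 3: place S12 (14U), 1U left
rack 8: place S13 (28U), 20U left
rack 4: place S14 (9U), 13U left
rack 4: place S15 (10U), 3U left
rack 9: place S16 (33U), 15U left
rack 10: place S17 (32U), 16U left
Final racks: [6,33,4,5] [32,12] [33,14] [26,9,10] [28] [32] [32] [28] [33] [32].

10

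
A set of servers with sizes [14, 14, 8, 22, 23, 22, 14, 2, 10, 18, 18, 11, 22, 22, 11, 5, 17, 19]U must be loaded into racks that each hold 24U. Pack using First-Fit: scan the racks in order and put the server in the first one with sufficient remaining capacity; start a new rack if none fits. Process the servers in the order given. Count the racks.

13

Put 14U in rack 1; 10U remain.
Put 14U in rack 2; 10U remain.
Put 8U in rack 1; 2U remain.
Put 22U in rack 3; 2U remain.
Put 23U in rack 4; 1U remain.
Put 22U in rack 5; 2U remain.
Put 14U in rack 6; 10U remain.
Put 2U in rack 1; 0U remain.
Put 10U in rack 2; 0U remain.
Put 18U in rack 7; 6U remain.
Put 18U in rack 8; 6U remain.
Put 11U in rack 9; 13U remain.
Put 22U in rack 10; 2U remain.
Put 22U in rack 11; 2U remain.
Put 11U in rack 9; 2U remain.
Put 5U in rack 6; 5U remain.
Put 17U in rack 12; 7U remain.
Put 19U in rack 13; 5U remain.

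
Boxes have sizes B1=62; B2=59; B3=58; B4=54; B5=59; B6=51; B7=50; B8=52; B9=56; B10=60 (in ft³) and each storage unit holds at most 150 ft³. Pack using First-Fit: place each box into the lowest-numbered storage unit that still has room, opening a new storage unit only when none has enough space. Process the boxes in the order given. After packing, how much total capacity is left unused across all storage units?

189

Put B1 (62 ft³) in storage unit 1; 88 ft³ remain.
Put B2 (59 ft³) in storage unit 1; 29 ft³ remain.
Put B3 (58 ft³) in storage unit 2; 92 ft³ remain.
Put B4 (54 ft³) in storage unit 2; 38 ft³ remain.
Put B5 (59 ft³) in storage unit 3; 91 ft³ remain.
Put B6 (51 ft³) in storage unit 3; 40 ft³ remain.
Put B7 (50 ft³) in storage unit 4; 100 ft³ remain.
Put B8 (52 ft³) in storage unit 4; 48 ft³ remain.
Put B9 (56 ft³) in storage unit 5; 94 ft³ remain.
Put B10 (60 ft³) in storage unit 5; 34 ft³ remain.
5 storage units × 150 ft³ = 750 ft³; used 561 ft³; unused 189 ft³.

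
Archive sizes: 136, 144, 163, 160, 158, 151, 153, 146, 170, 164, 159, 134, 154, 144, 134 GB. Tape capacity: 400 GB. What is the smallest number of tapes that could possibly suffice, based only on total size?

6

Total size = 136 + 144 + 163 + 160 + 158 + 151 + 153 + 146 + 170 + 164 + 159 + 134 + 154 + 144 + 134 = 2270 GB.
⌈2270 / 400⌉ = 6.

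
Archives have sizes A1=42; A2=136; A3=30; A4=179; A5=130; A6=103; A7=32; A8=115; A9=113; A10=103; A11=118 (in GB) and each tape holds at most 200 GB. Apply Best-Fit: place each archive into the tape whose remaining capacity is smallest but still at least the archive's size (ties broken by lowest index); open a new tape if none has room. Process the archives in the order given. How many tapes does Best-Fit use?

8

tape 1: place A1 (42 GB), 158 GB left
tape 1: place A2 (136 GB), 22 GB left
tape 2: place A3 (30 GB), 170 GB left
tape 3: place A4 (179 GB), 21 GB left
tape 2: place A5 (130 GB), 40 GB left
tape 4: place A6 (103 GB), 97 GB left
tape 2: place A7 (32 GB), 8 GB left
tape 5: place A8 (115 GB), 85 GB left
tape 6: place A9 (113 GB), 87 GB left
tape 7: place A10 (103 GB), 97 GB left
tape 8: place A11 (118 GB), 82 GB left
Final tapes: [42,136] [30,130,32] [179] [103] [115] [113] [103] [118].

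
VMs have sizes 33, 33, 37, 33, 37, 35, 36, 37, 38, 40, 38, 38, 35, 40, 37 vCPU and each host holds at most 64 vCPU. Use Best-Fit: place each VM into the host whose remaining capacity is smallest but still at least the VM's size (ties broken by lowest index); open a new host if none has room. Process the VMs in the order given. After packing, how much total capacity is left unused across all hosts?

413

host 1: place 33 vCPU, 31 vCPU left
host 2: place 33 vCPU, 31 vCPU left
host 3: place 37 vCPU, 27 vCPU left
host 4: place 33 vCPU, 31 vCPU left
host 5: place 37 vCPU, 27 vCPU left
host 6: place 35 vCPU, 29 vCPU left
host 7: place 36 vCPU, 28 vCPU left
host 8: place 37 vCPU, 27 vCPU left
host 9: place 38 vCPU, 26 vCPU left
host 10: place 40 vCPU, 24 vCPU left
host 11: place 38 vCPU, 26 vCPU left
host 12: place 38 vCPU, 26 vCPU left
host 13: place 35 vCPU, 29 vCPU left
host 14: place 40 vCPU, 24 vCPU left
host 15: place 37 vCPU, 27 vCPU left
15 hosts × 64 vCPU = 960 vCPU; used 547 vCPU; unused 413 vCPU.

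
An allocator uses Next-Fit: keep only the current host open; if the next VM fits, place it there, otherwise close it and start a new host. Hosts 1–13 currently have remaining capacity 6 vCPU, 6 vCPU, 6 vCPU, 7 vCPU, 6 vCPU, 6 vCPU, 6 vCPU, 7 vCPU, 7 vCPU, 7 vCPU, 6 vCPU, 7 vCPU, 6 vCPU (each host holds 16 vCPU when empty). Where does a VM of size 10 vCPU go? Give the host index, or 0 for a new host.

0

Next-Fit only looks at host 13, which has 6 vCPU free.
10 vCPU does not fit, so a new host is opened.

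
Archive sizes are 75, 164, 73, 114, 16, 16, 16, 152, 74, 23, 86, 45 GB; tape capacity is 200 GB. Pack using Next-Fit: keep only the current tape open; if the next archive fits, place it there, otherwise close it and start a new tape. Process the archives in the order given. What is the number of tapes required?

6 tapes

75 GB → tape 1 (remaining 125 GB)
164 GB → tape 2 (remaining 36 GB)
73 GB → tape 3 (remaining 127 GB)
114 GB → tape 3 (remaining 13 GB)
16 GB → tape 4 (remaining 184 GB)
16 GB → tape 4 (remaining 168 GB)
16 GB → tape 4 (remaining 152 GB)
152 GB → tape 4 (remaining 0 GB)
74 GB → tape 5 (remaining 126 GB)
23 GB → tape 5 (remaining 103 GB)
86 GB → tape 5 (remaining 17 GB)
45 GB → tape 6 (remaining 155 GB)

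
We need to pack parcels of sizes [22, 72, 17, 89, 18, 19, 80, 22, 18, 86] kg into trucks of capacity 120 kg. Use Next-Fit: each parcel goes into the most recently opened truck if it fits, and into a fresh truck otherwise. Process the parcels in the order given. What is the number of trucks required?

5 trucks

truck 1: place 22 kg, 98 kg left
truck 1: place 72 kg, 26 kg left
truck 1: place 17 kg, 9 kg left
truck 2: place 89 kg, 31 kg left
truck 2: place 18 kg, 13 kg left
truck 3: place 19 kg, 101 kg left
truck 3: place 80 kg, 21 kg left
truck 4: place 22 kg, 98 kg left
truck 4: place 18 kg, 80 kg left
truck 5: place 86 kg, 34 kg left
Final trucks: [22,72,17] [89,18] [19,80] [22,18] [86].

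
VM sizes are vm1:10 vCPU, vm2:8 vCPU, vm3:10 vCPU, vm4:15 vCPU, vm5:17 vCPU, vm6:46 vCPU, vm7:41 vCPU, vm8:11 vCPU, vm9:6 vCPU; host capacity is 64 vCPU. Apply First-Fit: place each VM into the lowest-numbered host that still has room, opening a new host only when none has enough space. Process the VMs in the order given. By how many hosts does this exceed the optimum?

First-Fit: [10,8,10,15,17] [46,11,6] [41] → 3 hosts.
Total size 164 vCPU; any packing needs at least ⌈164/64⌉ = 3 hosts.
So 3 is already optimal.

0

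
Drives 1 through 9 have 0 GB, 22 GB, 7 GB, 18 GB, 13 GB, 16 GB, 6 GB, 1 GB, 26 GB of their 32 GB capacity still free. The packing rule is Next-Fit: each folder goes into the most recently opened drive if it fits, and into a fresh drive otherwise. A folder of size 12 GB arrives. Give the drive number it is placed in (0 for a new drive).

Next-Fit only looks at drive 9, which has 26 GB free.
12 GB fits there.

9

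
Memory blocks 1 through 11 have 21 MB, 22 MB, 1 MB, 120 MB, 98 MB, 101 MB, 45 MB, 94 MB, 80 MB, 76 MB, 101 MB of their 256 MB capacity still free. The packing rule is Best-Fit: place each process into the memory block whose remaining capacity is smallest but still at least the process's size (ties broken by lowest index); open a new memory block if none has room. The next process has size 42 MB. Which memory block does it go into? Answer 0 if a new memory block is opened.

Memory blocks with room: memory block 4 (120 MB), memory block 5 (98 MB), memory block 6 (101 MB), memory block 7 (45 MB), memory block 8 (94 MB), memory block 9 (80 MB), memory block 10 (76 MB), memory block 11 (101 MB).
Tightest fit is memory block 7 with 45 MB free.

7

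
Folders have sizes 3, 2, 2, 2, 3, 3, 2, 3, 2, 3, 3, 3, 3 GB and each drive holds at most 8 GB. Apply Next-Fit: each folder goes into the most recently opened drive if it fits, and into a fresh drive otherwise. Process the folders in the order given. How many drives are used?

Put 3 GB in drive 1; 5 GB remain.
Put 2 GB in drive 1; 3 GB remain.
Put 2 GB in drive 1; 1 GB remain.
Put 2 GB in drive 2; 6 GB remain.
Put 3 GB in drive 2; 3 GB remain.
Put 3 GB in drive 2; 0 GB remain.
Put 2 GB in drive 3; 6 GB remain.
Put 3 GB in drive 3; 3 GB remain.
Put 2 GB in drive 3; 1 GB remain.
Put 3 GB in drive 4; 5 GB remain.
Put 3 GB in drive 4; 2 GB remain.
Put 3 GB in drive 5; 5 GB remain.
Put 3 GB in drive 5; 2 GB remain.
Final drives: [3,2,2] [2,3,3] [2,3,2] [3,3] [3,3].

5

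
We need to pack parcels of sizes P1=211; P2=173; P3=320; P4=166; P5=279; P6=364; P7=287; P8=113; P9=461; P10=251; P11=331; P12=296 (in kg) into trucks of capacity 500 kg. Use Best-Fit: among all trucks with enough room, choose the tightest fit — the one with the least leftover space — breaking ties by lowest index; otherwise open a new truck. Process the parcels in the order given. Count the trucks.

9 trucks

Put P1 (211 kg) in truck 1; 289 kg remain.
Put P2 (173 kg) in truck 1; 116 kg remain.
Put P3 (320 kg) in truck 2; 180 kg remain.
Put P4 (166 kg) in truck 2; 14 kg remain.
Put P5 (279 kg) in truck 3; 221 kg remain.
Put P6 (364 kg) in truck 4; 136 kg remain.
Put P7 (287 kg) in truck 5; 213 kg remain.
Put P8 (113 kg) in truck 1; 3 kg remain.
Put P9 (461 kg) in truck 6; 39 kg remain.
Put P10 (251 kg) in truck 7; 249 kg remain.
Put P11 (331 kg) in truck 8; 169 kg remain.
Put P12 (296 kg) in truck 9; 204 kg remain.
Final trucks: [211,173,113] [320,166] [279] [364] [287] [461] [251] [331] [296].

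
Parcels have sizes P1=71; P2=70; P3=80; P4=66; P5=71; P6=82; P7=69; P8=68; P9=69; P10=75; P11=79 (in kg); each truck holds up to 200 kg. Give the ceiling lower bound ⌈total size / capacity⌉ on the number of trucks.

Total size = 71 + 70 + 80 + 66 + 71 + 82 + 69 + 68 + 69 + 75 + 79 = 800 kg.
⌈800 / 200⌉ = 4.

4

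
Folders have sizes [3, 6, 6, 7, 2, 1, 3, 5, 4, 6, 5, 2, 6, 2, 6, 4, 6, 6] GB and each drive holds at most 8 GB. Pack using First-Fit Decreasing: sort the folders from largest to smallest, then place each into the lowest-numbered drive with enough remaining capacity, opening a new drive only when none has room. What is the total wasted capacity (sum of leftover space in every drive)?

Sorted descending: 7, 6, 6, 6, 6, 6, 6, 6, 5, 5, 4, 4, 3, 3, 2, 2, 2, 1.
Put 7 GB in drive 1; 1 GB remain.
Put 6 GB in drive 2; 2 GB remain.
Put 6 GB in drive 3; 2 GB remain.
Put 6 GB in drive 4; 2 GB remain.
Put 6 GB in drive 5; 2 GB remain.
Put 6 GB in drive 6; 2 GB remain.
Put 6 GB in drive 7; 2 GB remain.
Put 6 GB in drive 8; 2 GB remain.
Put 5 GB in drive 9; 3 GB remain.
Put 5 GB in drive 10; 3 GB remain.
Put 4 GB in drive 11; 4 GB remain.
Put 4 GB in drive 11; 0 GB remain.
Put 3 GB in drive 9; 0 GB remain.
Put 3 GB in drive 10; 0 GB remain.
Put 2 GB in drive 2; 0 GB remain.
Put 2 GB in drive 3; 0 GB remain.
Put 2 GB in drive 4; 0 GB remain.
Put 1 GB in drive 1; 0 GB remain.
11 drives × 8 GB = 88 GB; used 80 GB; unused 8 GB.

8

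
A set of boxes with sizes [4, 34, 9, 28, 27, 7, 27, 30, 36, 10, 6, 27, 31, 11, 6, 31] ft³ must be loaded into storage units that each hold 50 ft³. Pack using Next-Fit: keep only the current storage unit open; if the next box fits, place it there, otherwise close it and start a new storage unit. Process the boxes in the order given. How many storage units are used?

Put 4 ft³ in storage unit 1; 46 ft³ remain.
Put 34 ft³ in storage unit 1; 12 ft³ remain.
Put 9 ft³ in storage unit 1; 3 ft³ remain.
Put 28 ft³ in storage unit 2; 22 ft³ remain.
Put 27 ft³ in storage unit 3; 23 ft³ remain.
Put 7 ft³ in storage unit 3; 16 ft³ remain.
Put 27 ft³ in storage unit 4; 23 ft³ remain.
Put 30 ft³ in storage unit 5; 20 ft³ remain.
Put 36 ft³ in storage unit 6; 14 ft³ remain.
Put 10 ft³ in storage unit 6; 4 ft³ remain.
Put 6 ft³ in storage unit 7; 44 ft³ remain.
Put 27 ft³ in storage unit 7; 17 ft³ remain.
Put 31 ft³ in storage unit 8; 19 ft³ remain.
Put 11 ft³ in storage unit 8; 8 ft³ remain.
Put 6 ft³ in storage unit 8; 2 ft³ remain.
Put 31 ft³ in storage unit 9; 19 ft³ remain.

9 storage units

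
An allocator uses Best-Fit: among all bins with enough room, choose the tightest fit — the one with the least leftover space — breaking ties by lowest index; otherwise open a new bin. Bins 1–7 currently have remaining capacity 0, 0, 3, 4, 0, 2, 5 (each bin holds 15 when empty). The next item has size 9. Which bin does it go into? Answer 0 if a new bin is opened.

0

No bin has ≥ 9 free, so a new bin is opened.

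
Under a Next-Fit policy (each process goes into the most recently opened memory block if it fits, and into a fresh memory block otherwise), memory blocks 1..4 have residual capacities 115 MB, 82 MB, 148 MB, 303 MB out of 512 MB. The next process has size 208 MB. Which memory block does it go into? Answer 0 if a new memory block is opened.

Next-Fit only looks at memory block 4, which has 303 MB free.
208 MB fits there.

4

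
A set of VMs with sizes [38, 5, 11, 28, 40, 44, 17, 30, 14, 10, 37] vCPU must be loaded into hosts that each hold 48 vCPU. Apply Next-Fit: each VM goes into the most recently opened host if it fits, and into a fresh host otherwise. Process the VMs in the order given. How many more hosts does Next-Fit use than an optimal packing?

1

Next-Fit: [38,5] [11,28] [40] [44] [17,30] [14,10] [37] → 7 hosts.
Total size 274 vCPU; any packing needs at least ⌈274/48⌉ = 6 hosts.
An optimal packing achieves that bound: [44] [40,5] [38,10] [37,11] [30,17] [28,14] → 6 hosts.
Excess: 7 − 6 = 1.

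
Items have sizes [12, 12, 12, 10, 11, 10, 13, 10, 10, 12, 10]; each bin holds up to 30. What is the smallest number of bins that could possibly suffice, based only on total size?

5 bins

Total size = 12 + 12 + 12 + 10 + 11 + 10 + 13 + 10 + 10 + 12 + 10 = 122.
⌈122 / 30⌉ = 5.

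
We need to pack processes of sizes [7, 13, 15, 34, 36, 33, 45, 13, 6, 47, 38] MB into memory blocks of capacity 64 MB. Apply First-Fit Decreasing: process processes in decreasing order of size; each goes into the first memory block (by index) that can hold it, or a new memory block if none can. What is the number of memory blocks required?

Sorted descending: 47, 45, 38, 36, 34, 33, 15, 13, 13, 7, 6.
Put 47 MB in memory block 1; 17 MB remain.
Put 45 MB in memory block 2; 19 MB remain.
Put 38 MB in memory block 3; 26 MB remain.
Put 36 MB in memory block 4; 28 MB remain.
Put 34 MB in memory block 5; 30 MB remain.
Put 33 MB in memory block 6; 31 MB remain.
Put 15 MB in memory block 1; 2 MB remain.
Put 13 MB in memory block 2; 6 MB remain.
Put 13 MB in memory block 3; 13 MB remain.
Put 7 MB in memory block 3; 6 MB remain.
Put 6 MB in memory block 2; 0 MB remain.

6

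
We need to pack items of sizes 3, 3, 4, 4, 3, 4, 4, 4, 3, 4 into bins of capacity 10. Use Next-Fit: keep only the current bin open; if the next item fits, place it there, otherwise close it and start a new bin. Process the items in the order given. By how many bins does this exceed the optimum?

Next-Fit: [3,3,4] [4,3] [4,4] [4,3] [4] → 5 bins.
Total size 36; any packing needs at least ⌈36/10⌉ = 4 bins.
An optimal packing achieves that bound: [4,4] [4,4] [4,3,3] [4,3,3] → 4 bins.
Excess: 5 − 4 = 1.

1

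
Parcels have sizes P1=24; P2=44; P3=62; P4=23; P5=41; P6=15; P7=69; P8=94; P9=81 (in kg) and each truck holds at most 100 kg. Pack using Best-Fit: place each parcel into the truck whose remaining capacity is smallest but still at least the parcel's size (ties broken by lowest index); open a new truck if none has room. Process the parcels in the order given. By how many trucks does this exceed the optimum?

Best-Fit: [24,44,23] [62,15] [41] [69] [94] [81] → 6 trucks.
Total size 453 kg; any packing needs at least ⌈453/100⌉ = 5 trucks.
An optimal packing achieves that bound: [94] [81,15] [69,24] [62,23] [44,41] → 5 trucks.
Excess: 6 − 5 = 1.

1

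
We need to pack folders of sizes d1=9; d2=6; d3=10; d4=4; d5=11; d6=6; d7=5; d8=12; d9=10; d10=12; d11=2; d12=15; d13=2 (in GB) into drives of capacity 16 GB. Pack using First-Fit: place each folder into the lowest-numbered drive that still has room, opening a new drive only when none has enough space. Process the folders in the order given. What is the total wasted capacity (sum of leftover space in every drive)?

d1 (9 GB) → drive 1 (remaining 7 GB)
d2 (6 GB) → drive 1 (remaining 1 GB)
d3 (10 GB) → drive 2 (remaining 6 GB)
d4 (4 GB) → drive 2 (remaining 2 GB)
d5 (11 GB) → drive 3 (remaining 5 GB)
d6 (6 GB) → drive 4 (remaining 10 GB)
d7 (5 GB) → drive 3 (remaining 0 GB)
d8 (12 GB) → drive 5 (remaining 4 GB)
d9 (10 GB) → drive 4 (remaining 0 GB)
d10 (12 GB) → drive 6 (remaining 4 GB)
d11 (2 GB) → drive 2 (remaining 0 GB)
d12 (15 GB) → drive 7 (remaining 1 GB)
d13 (2 GB) → drive 5 (remaining 2 GB)
7 drives × 16 GB = 112 GB; used 104 GB; unused 8 GB.

8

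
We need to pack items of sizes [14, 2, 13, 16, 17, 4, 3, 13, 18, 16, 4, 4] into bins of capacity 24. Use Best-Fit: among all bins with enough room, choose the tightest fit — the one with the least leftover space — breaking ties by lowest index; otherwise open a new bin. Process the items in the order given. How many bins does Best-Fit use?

7

Put 14 in bin 1; 10 remain.
Put 2 in bin 1; 8 remain.
Put 13 in bin 2; 11 remain.
Put 16 in bin 3; 8 remain.
Put 17 in bin 4; 7 remain.
Put 4 in bin 4; 3 remain.
Put 3 in bin 4; 0 remain.
Put 13 in bin 5; 11 remain.
Put 18 in bin 6; 6 remain.
Put 16 in bin 7; 8 remain.
Put 4 in bin 6; 2 remain.
Put 4 in bin 1; 4 remain.
Final bins: [14,2,4] [13] [16] [17,4,3] [13] [18,4] [16].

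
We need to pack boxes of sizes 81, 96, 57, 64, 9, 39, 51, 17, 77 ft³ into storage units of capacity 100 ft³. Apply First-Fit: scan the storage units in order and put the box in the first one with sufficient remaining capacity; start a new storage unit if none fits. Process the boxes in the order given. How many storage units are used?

Put 81 ft³ in storage unit 1; 19 ft³ remain.
Put 96 ft³ in storage unit 2; 4 ft³ remain.
Put 57 ft³ in storage unit 3; 43 ft³ remain.
Put 64 ft³ in storage unit 4; 36 ft³ remain.
Put 9 ft³ in storage unit 1; 10 ft³ remain.
Put 39 ft³ in storage unit 3; 4 ft³ remain.
Put 51 ft³ in storage unit 5; 49 ft³ remain.
Put 17 ft³ in storage unit 4; 19 ft³ remain.
Put 77 ft³ in storage unit 6; 23 ft³ remain.
Final storage units: [81,9] [96] [57,39] [64,17] [51] [77].

6 storage units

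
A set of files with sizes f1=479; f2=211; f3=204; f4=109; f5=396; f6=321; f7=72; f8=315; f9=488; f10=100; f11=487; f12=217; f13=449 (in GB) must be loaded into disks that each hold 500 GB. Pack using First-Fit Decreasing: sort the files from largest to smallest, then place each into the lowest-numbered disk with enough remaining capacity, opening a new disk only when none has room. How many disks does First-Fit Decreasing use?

Sorted descending: 488, 487, 479, 449, 396, 321, 315, 217, 211, 204, 109, 100, 72.
488 GB → disk 1 (remaining 12 GB)
487 GB → disk 2 (remaining 13 GB)
479 GB → disk 3 (remaining 21 GB)
449 GB → disk 4 (remaining 51 GB)
396 GB → disk 5 (remaining 104 GB)
321 GB → disk 6 (remaining 179 GB)
315 GB → disk 7 (remaining 185 GB)
217 GB → disk 8 (remaining 283 GB)
211 GB → disk 8 (remaining 72 GB)
204 GB → disk 9 (remaining 296 GB)
109 GB → disk 6 (remaining 70 GB)
100 GB → disk 5 (remaining 4 GB)
72 GB → disk 7 (remaining 113 GB)
Final disks: [488] [487] [479] [449] [396,100] [321,109] [315,72] [217,211] [204].

9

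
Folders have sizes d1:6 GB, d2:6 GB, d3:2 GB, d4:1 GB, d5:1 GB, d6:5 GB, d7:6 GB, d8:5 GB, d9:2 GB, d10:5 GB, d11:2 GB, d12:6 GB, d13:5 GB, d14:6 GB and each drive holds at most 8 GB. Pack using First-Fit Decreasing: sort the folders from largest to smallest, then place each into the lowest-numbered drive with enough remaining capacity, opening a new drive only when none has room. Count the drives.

Sorted descending: 6, 6, 6, 6, 6, 5, 5, 5, 5, 2, 2, 2, 1, 1.
Put 6 GB in drive 1; 2 GB remain.
Put 6 GB in drive 2; 2 GB remain.
Put 6 GB in drive 3; 2 GB remain.
Put 6 GB in drive 4; 2 GB remain.
Put 6 GB in drive 5; 2 GB remain.
Put 5 GB in drive 6; 3 GB remain.
Put 5 GB in drive 7; 3 GB remain.
Put 5 GB in drive 8; 3 GB remain.
Put 5 GB in drive 9; 3 GB remain.
Put 2 GB in drive 1; 0 GB remain.
Put 2 GB in drive 2; 0 GB remain.
Put 2 GB in drive 3; 0 GB remain.
Put 1 GB in drive 4; 1 GB remain.
Put 1 GB in drive 4; 0 GB remain.

9 drives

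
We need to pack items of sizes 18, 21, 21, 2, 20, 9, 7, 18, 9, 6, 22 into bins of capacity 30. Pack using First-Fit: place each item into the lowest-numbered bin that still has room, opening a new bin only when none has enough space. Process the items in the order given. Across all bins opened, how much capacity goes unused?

27

bin 1: place 18, 12 left
bin 2: place 21, 9 left
bin 3: place 21, 9 left
bin 1: place 2, 10 left
bin 4: place 20, 10 left
bin 1: place 9, 1 left
bin 2: place 7, 2 left
bin 5: place 18, 12 left
bin 3: place 9, 0 left
bin 4: place 6, 4 left
bin 6: place 22, 8 left
6 bins × 30 = 180; used 153; unused 27.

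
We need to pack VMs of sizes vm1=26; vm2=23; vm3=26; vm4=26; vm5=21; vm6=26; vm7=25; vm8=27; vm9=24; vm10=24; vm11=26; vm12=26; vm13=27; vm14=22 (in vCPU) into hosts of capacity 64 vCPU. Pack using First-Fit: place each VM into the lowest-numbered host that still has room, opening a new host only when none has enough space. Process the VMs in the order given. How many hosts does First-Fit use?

7

host 1: place vm1 (26 vCPU), 38 vCPU left
host 1: place vm2 (23 vCPU), 15 vCPU left
host 2: place vm3 (26 vCPU), 38 vCPU left
host 2: place vm4 (26 vCPU), 12 vCPU left
host 3: place vm5 (21 vCPU), 43 vCPU left
host 3: place vm6 (26 vCPU), 17 vCPU left
host 4: place vm7 (25 vCPU), 39 vCPU left
host 4: place vm8 (27 vCPU), 12 vCPU left
host 5: place vm9 (24 vCPU), 40 vCPU left
host 5: place vm10 (24 vCPU), 16 vCPU left
host 6: place vm11 (26 vCPU), 38 vCPU left
host 6: place vm12 (26 vCPU), 12 vCPU left
host 7: place vm13 (27 vCPU), 37 vCPU left
host 7: place vm14 (22 vCPU), 15 vCPU left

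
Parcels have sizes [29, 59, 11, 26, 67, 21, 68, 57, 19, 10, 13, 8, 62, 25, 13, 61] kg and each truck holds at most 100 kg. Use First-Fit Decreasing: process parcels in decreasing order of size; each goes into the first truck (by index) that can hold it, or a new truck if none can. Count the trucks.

6 trucks

Sorted descending: 68, 67, 62, 61, 59, 57, 29, 26, 25, 21, 19, 13, 13, 11, 10, 8.
Put 68 kg in truck 1; 32 kg remain.
Put 67 kg in truck 2; 33 kg remain.
Put 62 kg in truck 3; 38 kg remain.
Put 61 kg in truck 4; 39 kg remain.
Put 59 kg in truck 5; 41 kg remain.
Put 57 kg in truck 6; 43 kg remain.
Put 29 kg in truck 1; 3 kg remain.
Put 26 kg in truck 2; 7 kg remain.
Put 25 kg in truck 3; 13 kg remain.
Put 21 kg in truck 4; 18 kg remain.
Put 19 kg in truck 5; 22 kg remain.
Put 13 kg in truck 3; 0 kg remain.
Put 13 kg in truck 4; 5 kg remain.
Put 11 kg in truck 5; 11 kg remain.
Put 10 kg in truck 5; 1 kg remain.
Put 8 kg in truck 6; 35 kg remain.
Final trucks: [68,29] [67,26] [62,25,13] [61,21,13] [59,19,11,10] [57,8].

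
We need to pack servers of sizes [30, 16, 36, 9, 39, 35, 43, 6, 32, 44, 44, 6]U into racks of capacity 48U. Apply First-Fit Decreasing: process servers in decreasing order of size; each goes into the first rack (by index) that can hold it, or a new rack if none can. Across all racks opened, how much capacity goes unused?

Sorted descending: 44, 44, 43, 39, 36, 35, 32, 30, 16, 9, 6, 6.
44U → rack 1 (remaining 4U)
44U → rack 2 (remaining 4U)
43U → rack 3 (remaining 5U)
39U → rack 4 (remaining 9U)
36U → rack 5 (remaining 12U)
35U → rack 6 (remaining 13U)
32U → rack 7 (remaining 16U)
30U → rack 8 (remaining 18U)
16U → rack 7 (remaining 0U)
9U → rack 4 (remaining 0U)
6U → rack 5 (remaining 6U)
6U → rack 5 (remaining 0U)
8 racks × 48U = 384U; used 340U; unused 44U.

44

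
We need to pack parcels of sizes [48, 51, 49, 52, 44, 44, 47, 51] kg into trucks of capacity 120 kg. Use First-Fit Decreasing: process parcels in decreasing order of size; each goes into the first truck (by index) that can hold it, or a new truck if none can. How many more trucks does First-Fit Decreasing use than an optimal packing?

First-Fit Decreasing: [52,51] [51,49] [48,47] [44,44] → 4 trucks.
Total size 386 kg; any packing needs at least ⌈386/120⌉ = 4 trucks.
So 4 is already optimal.

0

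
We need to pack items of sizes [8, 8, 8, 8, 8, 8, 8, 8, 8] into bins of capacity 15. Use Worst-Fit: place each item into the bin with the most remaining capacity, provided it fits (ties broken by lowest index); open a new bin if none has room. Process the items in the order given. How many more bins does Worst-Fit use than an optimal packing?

0

Worst-Fit: [8] [8] [8] [8] [8] [8] [8] [8] [8] → 9 bins.
9 items exceed 7.5 (half the capacity), and no two of those can share a bin, so at least 9 bins are needed.
So 9 is already optimal.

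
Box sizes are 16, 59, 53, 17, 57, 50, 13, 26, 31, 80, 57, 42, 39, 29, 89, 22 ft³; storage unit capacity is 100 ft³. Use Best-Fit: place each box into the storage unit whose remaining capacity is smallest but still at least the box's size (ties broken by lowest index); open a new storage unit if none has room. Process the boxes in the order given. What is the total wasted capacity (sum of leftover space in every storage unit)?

16 ft³ → storage unit 1 (remaining 84 ft³)
59 ft³ → storage unit 1 (remaining 25 ft³)
53 ft³ → storage unit 2 (remaining 47 ft³)
17 ft³ → storage unit 1 (remaining 8 ft³)
57 ft³ → storage unit 3 (remaining 43 ft³)
50 ft³ → storage unit 4 (remaining 50 ft³)
13 ft³ → storage unit 3 (remaining 30 ft³)
26 ft³ → storage unit 3 (remaining 4 ft³)
31 ft³ → storage unit 2 (remaining 16 ft³)
80 ft³ → storage unit 5 (remaining 20 ft³)
57 ft³ → storage unit 6 (remaining 43 ft³)
42 ft³ → storage unit 6 (remaining 1 ft³)
39 ft³ → storage unit 4 (remaining 11 ft³)
29 ft³ → storage unit 7 (remaining 71 ft³)
89 ft³ → storage unit 8 (remaining 11 ft³)
22 ft³ → storage unit 7 (remaining 49 ft³)
8 storage units × 100 ft³ = 800 ft³; used 680 ft³; unused 120 ft³.

120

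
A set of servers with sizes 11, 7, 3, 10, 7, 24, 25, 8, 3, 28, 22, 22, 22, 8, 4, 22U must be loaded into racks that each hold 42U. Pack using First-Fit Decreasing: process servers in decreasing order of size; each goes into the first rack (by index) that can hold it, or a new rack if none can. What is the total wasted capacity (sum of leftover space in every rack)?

Sorted descending: 28, 25, 24, 22, 22, 22, 22, 11, 10, 8, 8, 7, 7, 4, 3, 3.
28U → rack 1 (remaining 14U)
25U → rack 2 (remaining 17U)
24U → rack 3 (remaining 18U)
22U → rack 4 (remaining 20U)
22U → rack 5 (remaining 20U)
22U → rack 6 (remaining 20U)
22U → rack 7 (remaining 20U)
11U → rack 1 (remaining 3U)
10U → rack 2 (remaining 7U)
8U → rack 3 (remaining 10U)
8U → rack 3 (remaining 2U)
7U → rack 2 (remaining 0U)
7U → rack 4 (remaining 13U)
4U → rack 4 (remaining 9U)
3U → rack 1 (remaining 0U)
3U → rack 4 (remaining 6U)
7 racks × 42U = 294U; used 226U; unused 68U.

68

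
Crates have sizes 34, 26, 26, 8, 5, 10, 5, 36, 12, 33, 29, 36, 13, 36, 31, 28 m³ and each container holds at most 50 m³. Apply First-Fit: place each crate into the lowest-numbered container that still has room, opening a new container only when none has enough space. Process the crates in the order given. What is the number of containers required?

10 containers

Put 34 m³ in container 1; 16 m³ remain.
Put 26 m³ in container 2; 24 m³ remain.
Put 26 m³ in container 3; 24 m³ remain.
Put 8 m³ in container 1; 8 m³ remain.
Put 5 m³ in container 1; 3 m³ remain.
Put 10 m³ in container 2; 14 m³ remain.
Put 5 m³ in container 2; 9 m³ remain.
Put 36 m³ in container 4; 14 m³ remain.
Put 12 m³ in container 3; 12 m³ remain.
Put 33 m³ in container 5; 17 m³ remain.
Put 29 m³ in container 6; 21 m³ remain.
Put 36 m³ in container 7; 14 m³ remain.
Put 13 m³ in container 4; 1 m³ remain.
Put 36 m³ in container 8; 14 m³ remain.
Put 31 m³ in container 9; 19 m³ remain.
Put 28 m³ in container 10; 22 m³ remain.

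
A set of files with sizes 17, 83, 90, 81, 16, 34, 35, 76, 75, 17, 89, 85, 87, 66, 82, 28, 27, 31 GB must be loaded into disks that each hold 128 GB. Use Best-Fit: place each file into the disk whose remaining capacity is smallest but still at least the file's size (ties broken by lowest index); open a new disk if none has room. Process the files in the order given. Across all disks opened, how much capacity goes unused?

261

disk 1: place 17 GB, 111 GB left
disk 1: place 83 GB, 28 GB left
disk 2: place 90 GB, 38 GB left
disk 3: place 81 GB, 47 GB left
disk 1: place 16 GB, 12 GB left
disk 2: place 34 GB, 4 GB left
disk 3: place 35 GB, 12 GB left
disk 4: place 76 GB, 52 GB left
disk 5: place 75 GB, 53 GB left
disk 4: place 17 GB, 35 GB left
disk 6: place 89 GB, 39 GB left
disk 7: place 85 GB, 43 GB left
disk 8: place 87 GB, 41 GB left
disk 9: place 66 GB, 62 GB left
disk 10: place 82 GB, 46 GB left
disk 4: place 28 GB, 7 GB left
disk 6: place 27 GB, 12 GB left
disk 8: place 31 GB, 10 GB left
10 disks × 128 GB = 1280 GB; used 1019 GB; unused 261 GB.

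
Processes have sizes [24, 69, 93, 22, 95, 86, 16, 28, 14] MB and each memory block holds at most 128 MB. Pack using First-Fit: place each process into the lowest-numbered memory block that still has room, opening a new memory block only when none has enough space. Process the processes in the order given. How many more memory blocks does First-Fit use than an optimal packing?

First-Fit: [24,69,22] [93,16,14] [95,28] [86] → 4 memory blocks.
Total size 447 MB; any packing needs at least ⌈447/128⌉ = 4 memory blocks.
So 4 is already optimal.

0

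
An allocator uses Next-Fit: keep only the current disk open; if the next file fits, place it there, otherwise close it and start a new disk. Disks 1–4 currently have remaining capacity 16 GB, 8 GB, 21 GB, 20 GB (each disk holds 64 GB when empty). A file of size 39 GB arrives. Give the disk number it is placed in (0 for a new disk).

0

Next-Fit only looks at disk 4, which has 20 GB free.
39 GB does not fit, so a new disk is opened.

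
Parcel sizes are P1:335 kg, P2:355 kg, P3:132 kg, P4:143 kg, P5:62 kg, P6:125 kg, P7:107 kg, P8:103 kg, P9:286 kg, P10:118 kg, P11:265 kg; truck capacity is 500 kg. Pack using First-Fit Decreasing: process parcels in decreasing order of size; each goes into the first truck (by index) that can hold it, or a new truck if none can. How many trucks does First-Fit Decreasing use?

Sorted descending: 355, 335, 286, 265, 143, 132, 125, 118, 107, 103, 62.
355 kg → truck 1 (remaining 145 kg)
335 kg → truck 2 (remaining 165 kg)
286 kg → truck 3 (remaining 214 kg)
265 kg → truck 4 (remaining 235 kg)
143 kg → truck 1 (remaining 2 kg)
132 kg → truck 2 (remaining 33 kg)
125 kg → truck 3 (remaining 89 kg)
118 kg → truck 4 (remaining 117 kg)
107 kg → truck 4 (remaining 10 kg)
103 kg → truck 5 (remaining 397 kg)
62 kg → truck 3 (remaining 27 kg)
Final trucks: [355,143] [335,132] [286,125,62] [265,118,107] [103].

5 trucks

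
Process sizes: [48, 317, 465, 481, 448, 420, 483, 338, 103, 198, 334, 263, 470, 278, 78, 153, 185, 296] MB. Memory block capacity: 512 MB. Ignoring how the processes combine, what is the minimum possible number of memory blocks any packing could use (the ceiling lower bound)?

11

Total size = 48 + 317 + 465 + 481 + 448 + 420 + 483 + 338 + 103 + 198 + 334 + 263 + 470 + 278 + 78 + 153 + 185 + 296 = 5358 MB.
⌈5358 / 512⌉ = 11.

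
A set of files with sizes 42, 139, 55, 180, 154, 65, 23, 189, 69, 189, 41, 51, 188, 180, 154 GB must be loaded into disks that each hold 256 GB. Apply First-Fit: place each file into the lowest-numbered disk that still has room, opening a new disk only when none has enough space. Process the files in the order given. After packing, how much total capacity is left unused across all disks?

42 GB → disk 1 (remaining 214 GB)
139 GB → disk 1 (remaining 75 GB)
55 GB → disk 1 (remaining 20 GB)
180 GB → disk 2 (remaining 76 GB)
154 GB → disk 3 (remaining 102 GB)
65 GB → disk 2 (remaining 11 GB)
23 GB → disk 3 (remaining 79 GB)
189 GB → disk 4 (remaining 67 GB)
69 GB → disk 3 (remaining 10 GB)
189 GB → disk 5 (remaining 67 GB)
41 GB → disk 4 (remaining 26 GB)
51 GB → disk 5 (remaining 16 GB)
188 GB → disk 6 (remaining 68 GB)
180 GB → disk 7 (remaining 76 GB)
154 GB → disk 8 (remaining 102 GB)
8 disks × 256 GB = 2048 GB; used 1719 GB; unused 329 GB.

329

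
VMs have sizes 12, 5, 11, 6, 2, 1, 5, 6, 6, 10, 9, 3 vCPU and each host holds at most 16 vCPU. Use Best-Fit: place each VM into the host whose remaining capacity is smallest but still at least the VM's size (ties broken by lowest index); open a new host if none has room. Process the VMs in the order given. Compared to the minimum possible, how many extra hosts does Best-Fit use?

1

Best-Fit: [12,2,1] [5,11] [6,5] [6,6,3] [10] [9] → 6 hosts.
Total size 76 vCPU; any packing needs at least ⌈76/16⌉ = 5 hosts.
An optimal packing achieves that bound: [12,3,1] [11,5] [10,6] [9,6] [6,5,2] → 5 hosts.
Excess: 6 − 5 = 1.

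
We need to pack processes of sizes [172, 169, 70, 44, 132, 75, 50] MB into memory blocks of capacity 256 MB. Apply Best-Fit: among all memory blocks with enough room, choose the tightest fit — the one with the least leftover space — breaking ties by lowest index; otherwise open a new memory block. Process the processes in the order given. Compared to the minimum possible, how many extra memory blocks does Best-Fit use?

Best-Fit: [172,70] [169,44] [132,75] [50] → 4 memory blocks.
Total size 712 MB; any packing needs at least ⌈712/256⌉ = 3 memory blocks.
An optimal packing achieves that bound: [172,75] [169,70] [132,50,44] → 3 memory blocks.
Excess: 4 − 3 = 1.

1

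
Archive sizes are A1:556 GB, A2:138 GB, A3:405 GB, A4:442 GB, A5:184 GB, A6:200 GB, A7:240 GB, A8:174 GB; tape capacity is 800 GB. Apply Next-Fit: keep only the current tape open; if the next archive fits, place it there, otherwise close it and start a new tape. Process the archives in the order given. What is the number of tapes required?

Put A1 (556 GB) in tape 1; 244 GB remain.
Put A2 (138 GB) in tape 1; 106 GB remain.
Put A3 (405 GB) in tape 2; 395 GB remain.
Put A4 (442 GB) in tape 3; 358 GB remain.
Put A5 (184 GB) in tape 3; 174 GB remain.
Put A6 (200 GB) in tape 4; 600 GB remain.
Put A7 (240 GB) in tape 4; 360 GB remain.
Put A8 (174 GB) in tape 4; 186 GB remain.
Final tapes: [556,138] [405] [442,184] [200,240,174].

4 tapes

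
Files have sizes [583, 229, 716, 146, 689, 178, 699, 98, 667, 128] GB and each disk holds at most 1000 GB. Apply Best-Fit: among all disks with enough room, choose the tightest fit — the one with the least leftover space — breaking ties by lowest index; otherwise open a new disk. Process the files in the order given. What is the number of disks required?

5

583 GB → disk 1 (remaining 417 GB)
229 GB → disk 1 (remaining 188 GB)
716 GB → disk 2 (remaining 284 GB)
146 GB → disk 1 (remaining 42 GB)
689 GB → disk 3 (remaining 311 GB)
178 GB → disk 2 (remaining 106 GB)
699 GB → disk 4 (remaining 301 GB)
98 GB → disk 2 (remaining 8 GB)
667 GB → disk 5 (remaining 333 GB)
128 GB → disk 4 (remaining 173 GB)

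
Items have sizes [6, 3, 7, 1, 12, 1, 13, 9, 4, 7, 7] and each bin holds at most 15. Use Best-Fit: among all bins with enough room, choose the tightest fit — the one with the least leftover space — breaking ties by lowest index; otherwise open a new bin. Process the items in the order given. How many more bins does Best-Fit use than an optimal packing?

1

Best-Fit: [6,3,1,4] [7,7] [12,1] [13] [9] [7] → 6 bins.
Total size 70; any packing needs at least ⌈70/15⌉ = 5 bins.
An optimal packing achieves that bound: [13,1,1] [12,3] [9,6] [7,7] [7,4] → 5 bins.
Excess: 6 − 5 = 1.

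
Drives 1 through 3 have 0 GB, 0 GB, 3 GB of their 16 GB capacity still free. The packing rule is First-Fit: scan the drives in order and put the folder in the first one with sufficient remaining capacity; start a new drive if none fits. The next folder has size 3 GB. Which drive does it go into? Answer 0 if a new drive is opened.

3

Drives with room: drive 3 (3 GB).
The first with room is drive 3.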